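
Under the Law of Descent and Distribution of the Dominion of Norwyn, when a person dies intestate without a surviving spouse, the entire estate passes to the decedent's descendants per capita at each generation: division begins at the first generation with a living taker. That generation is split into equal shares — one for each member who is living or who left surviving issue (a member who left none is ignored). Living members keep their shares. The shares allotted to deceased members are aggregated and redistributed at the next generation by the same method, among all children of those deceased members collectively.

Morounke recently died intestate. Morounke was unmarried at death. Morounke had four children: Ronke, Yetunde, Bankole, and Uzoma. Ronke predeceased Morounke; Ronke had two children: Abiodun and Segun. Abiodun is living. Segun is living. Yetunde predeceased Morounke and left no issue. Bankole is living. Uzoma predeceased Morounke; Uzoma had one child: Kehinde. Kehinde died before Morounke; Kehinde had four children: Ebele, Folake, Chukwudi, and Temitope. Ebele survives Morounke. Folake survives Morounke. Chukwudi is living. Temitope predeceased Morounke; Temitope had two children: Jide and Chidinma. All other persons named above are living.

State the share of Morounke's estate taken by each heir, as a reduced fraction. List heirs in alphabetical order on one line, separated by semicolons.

There is no surviving spouse, so the entire estate passes to Morounke's descendants per capita at each generation.
At generation 1 (Ronke, Bankole, Uzoma) there are 3 shares of (1)/3 = 1/3 each.
Living: Bankole — each takes 1/3.
Deceased: Ronke and Uzoma. Their combined 2/3 is pooled and carried to generation 2.
At generation 2 (Abiodun, Segun, Kehinde) there are 3 shares of (2/3)/3 = 2/9 each.
Living: Abiodun and Segun — each takes 2/9.
Deceased: Kehinde. That 2/9 share is carried to generation 3.
At generation 3 (Ebele, Folake, Chukwudi, Temitope) there are 4 shares of (2/9)/4 = 1/18 each.
Living: Ebele, Folake, and Chukwudi — each takes 1/18.
Deceased: Temitope. That 1/18 share is carried to generation 4.
At generation 4 (Jide, Chidinma) there are 2 shares of (1/18)/2 = 1/36 each.
Living: Jide and Chidinma — each takes 1/36.

Abiodun 2/9; Bankole 1/3; Chidinma 1/36; Chukwudi 1/18; Ebele 1/18; Folake 1/18; Jide 1/36; Segun 2/9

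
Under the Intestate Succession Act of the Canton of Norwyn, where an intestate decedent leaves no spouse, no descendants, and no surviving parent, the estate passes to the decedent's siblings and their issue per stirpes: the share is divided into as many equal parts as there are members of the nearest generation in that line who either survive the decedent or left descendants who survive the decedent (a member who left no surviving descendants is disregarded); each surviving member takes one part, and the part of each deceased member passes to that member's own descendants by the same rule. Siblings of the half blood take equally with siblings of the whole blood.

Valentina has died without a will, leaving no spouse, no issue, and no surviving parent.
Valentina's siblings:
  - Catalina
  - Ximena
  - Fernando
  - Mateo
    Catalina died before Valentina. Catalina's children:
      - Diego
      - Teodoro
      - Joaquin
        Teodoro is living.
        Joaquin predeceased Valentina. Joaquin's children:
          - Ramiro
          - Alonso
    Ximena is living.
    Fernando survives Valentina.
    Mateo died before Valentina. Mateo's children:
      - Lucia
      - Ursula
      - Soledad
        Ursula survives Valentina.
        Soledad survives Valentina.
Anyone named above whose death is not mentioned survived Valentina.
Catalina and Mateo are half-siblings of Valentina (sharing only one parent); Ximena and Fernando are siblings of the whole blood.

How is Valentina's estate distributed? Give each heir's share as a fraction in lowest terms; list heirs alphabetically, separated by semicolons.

Alonso 1/24; Diego 1/12; Fernando 1/4; Lucia 1/12; Ramiro 1/24; Soledad 1/12; Teodoro 1/12; Ursula 1/12; Ximena 1/4

No spouse, descendants, or parent survives, so the estate passes to Valentina's siblings per stirpes.
Half-blood and whole-blood siblings take equally under the stated rule.
The estate is divided into 4 equal shares of 1/4 among Catalina, Ximena, Fernando, Mateo.
Catalina predeceased; the 1/4 allotted to Catalina's branch passes to Catalina's issue by representation.
The 1/4 is divided into 3 equal shares of 1/12 among Diego, Teodoro, Joaquin.
Diego is living and takes 1/12.
Teodoro is living and takes 1/12.
Joaquin predeceased; the 1/12 allotted to Joaquin's branch passes to Joaquin's issue by representation.
The 1/12 is divided into 2 equal shares of 1/24 among Ramiro, Alonso.
Ramiro is living and takes 1/24.
Alonso is living and takes 1/24.
Ximena is living and takes 1/4.
Fernando is living and takes 1/4.
Mateo predeceased; the 1/4 allotted to Mateo's branch passes to Mateo's issue by representation.
The 1/4 is divided into 3 equal shares of 1/12 among Lucia, Ursula, Soledad.
Lucia is living and takes 1/12.
Ursula is living and takes 1/12.
Soledad is living and takes 1/12.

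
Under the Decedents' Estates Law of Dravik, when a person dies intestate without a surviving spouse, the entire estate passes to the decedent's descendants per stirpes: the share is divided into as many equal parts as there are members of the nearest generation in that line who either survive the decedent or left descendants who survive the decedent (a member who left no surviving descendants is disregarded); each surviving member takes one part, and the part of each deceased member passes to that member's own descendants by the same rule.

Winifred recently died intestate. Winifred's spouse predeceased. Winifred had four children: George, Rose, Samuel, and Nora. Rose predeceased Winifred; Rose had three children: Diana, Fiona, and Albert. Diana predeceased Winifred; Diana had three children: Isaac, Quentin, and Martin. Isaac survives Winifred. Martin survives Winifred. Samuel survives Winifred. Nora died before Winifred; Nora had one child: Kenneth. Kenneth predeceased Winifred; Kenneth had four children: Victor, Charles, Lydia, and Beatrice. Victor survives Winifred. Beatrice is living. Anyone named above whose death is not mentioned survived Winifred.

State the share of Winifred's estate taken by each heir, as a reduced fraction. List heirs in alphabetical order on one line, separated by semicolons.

Albert 1/12; Beatrice 1/16; Charles 1/16; Fiona 1/12; George 1/4; Isaac 1/36; Lydia 1/16; Martin 1/36; Quentin 1/36; Samuel 1/4; Victor 1/16

There is no surviving spouse, so the entire estate passes to Winifred's descendants per stirpes.
The estate is divided into 4 equal shares of 1/4 among George, Rose, Samuel, Nora.
George is living and takes 1/4.
Rose predeceased; the 1/4 allotted to Rose's branch passes to Rose's issue by representation.
The 1/4 is divided into 3 equal shares of 1/12 among Diana, Fiona, Albert.
Diana predeceased; the 1/12 allotted to Diana's branch passes to Diana's issue by representation.
The 1/12 is divided into 3 equal shares of 1/36 among Isaac, Quentin, Martin.
Isaac is living and takes 1/36.
Quentin is living and takes 1/36.
Martin is living and takes 1/36.
Fiona is living and takes 1/12.
Albert is living and takes 1/12.
Samuel is living and takes 1/4.
Nora predeceased; the 1/4 allotted to Nora's branch passes to Nora's issue by representation.
Kenneth's line is the sole branch at this level, so the full 1/4 passes to Kenneth's issue by representation.
The 1/4 is divided into 4 equal shares of 1/16 among Victor, Charles, Lydia, Beatrice.
Victor is living and takes 1/16.
Charles is living and takes 1/16.
Lydia is living and takes 1/16.
Beatrice is living and takes 1/16.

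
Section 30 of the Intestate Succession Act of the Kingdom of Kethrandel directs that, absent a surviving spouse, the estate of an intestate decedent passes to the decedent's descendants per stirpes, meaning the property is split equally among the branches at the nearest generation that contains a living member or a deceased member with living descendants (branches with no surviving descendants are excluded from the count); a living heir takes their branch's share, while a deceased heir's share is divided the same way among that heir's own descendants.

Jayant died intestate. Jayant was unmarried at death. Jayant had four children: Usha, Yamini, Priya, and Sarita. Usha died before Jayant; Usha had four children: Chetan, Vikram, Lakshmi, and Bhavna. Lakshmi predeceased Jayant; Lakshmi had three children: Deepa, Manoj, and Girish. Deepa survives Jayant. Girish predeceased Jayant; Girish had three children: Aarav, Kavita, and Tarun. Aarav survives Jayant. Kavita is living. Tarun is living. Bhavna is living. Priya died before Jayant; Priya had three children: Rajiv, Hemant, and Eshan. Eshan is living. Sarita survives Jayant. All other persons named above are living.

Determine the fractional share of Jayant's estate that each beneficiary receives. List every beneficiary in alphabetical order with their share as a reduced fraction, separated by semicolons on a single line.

There is no surviving spouse, so the entire estate passes to Jayant's descendants per stirpes.
The estate is divided into 4 equal shares of 1/4 among Usha, Yamini, Priya, Sarita.
Usha predeceased; the 1/4 allotted to Usha's branch passes to Usha's issue by representation.
The 1/4 is divided into 4 equal shares of 1/16 among Chetan, Vikram, Lakshmi, Bhavna.
Chetan is living and takes 1/16.
Vikram is living and takes 1/16.
Lakshmi predeceased; the 1/16 allotted to Lakshmi's branch passes to Lakshmi's issue by representation.
The 1/16 is divided into 3 equal shares of 1/48 among Deepa, Manoj, Girish.
Deepa is living and takes 1/48.
Manoj is living and takes 1/48.
Girish predeceased; the 1/48 allotted to Girish's branch passes to Girish's issue by representation.
The 1/48 is divided into 3 equal shares of 1/144 among Aarav, Kavita, Tarun.
Aarav is living and takes 1/144.
Kavita is living and takes 1/144.
Tarun is living and takes 1/144.
Bhavna is living and takes 1/16.
Yamini is living and takes 1/4.
Priya predeceased; the 1/4 allotted to Priya's branch passes to Priya's issue by representation.
The 1/4 is divided into 3 equal shares of 1/12 among Rajiv, Hemant, Eshan.
Rajiv is living and takes 1/12.
Hemant is living and takes 1/12.
Eshan is living and takes 1/12.
Sarita is living and takes 1/4.

Aarav 1/144; Bhavna 1/16; Chetan 1/16; Deepa 1/48; Eshan 1/12; Hemant 1/12; Kavita 1/144; Manoj 1/48; Rajiv 1/12; Sarita 1/4; Tarun 1/144; Vikram 1/16; Yamini 1/4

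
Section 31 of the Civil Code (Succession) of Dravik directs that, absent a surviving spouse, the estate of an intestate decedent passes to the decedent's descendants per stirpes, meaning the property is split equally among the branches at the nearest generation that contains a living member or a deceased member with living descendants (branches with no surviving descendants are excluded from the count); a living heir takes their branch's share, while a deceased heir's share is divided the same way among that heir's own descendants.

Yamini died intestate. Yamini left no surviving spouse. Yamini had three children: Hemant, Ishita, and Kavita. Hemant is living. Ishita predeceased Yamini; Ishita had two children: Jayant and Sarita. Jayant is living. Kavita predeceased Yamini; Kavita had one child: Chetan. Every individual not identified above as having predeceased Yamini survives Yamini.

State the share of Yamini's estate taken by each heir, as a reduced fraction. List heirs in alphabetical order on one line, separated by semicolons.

There is no surviving spouse, so the entire estate passes to Yamini's descendants per stirpes.
The estate is divided into 3 equal shares of 1/3 among Hemant, Ishita, Kavita.
Hemant is living and takes 1/3.
Ishita predeceased; the 1/3 allotted to Ishita's branch passes to Ishita's issue by representation.
The 1/3 is divided into 2 equal shares of 1/6 among Jayant, Sarita.
Jayant is living and takes 1/6.
Sarita is living and takes 1/6.
Kavita predeceased; the 1/3 allotted to Kavita's branch passes to Kavita's issue by representation.
Chetan is the sole taker at this level and receives the full 1/3.

Chetan 1/3; Hemant 1/3; Jayant 1/6; Sarita 1/6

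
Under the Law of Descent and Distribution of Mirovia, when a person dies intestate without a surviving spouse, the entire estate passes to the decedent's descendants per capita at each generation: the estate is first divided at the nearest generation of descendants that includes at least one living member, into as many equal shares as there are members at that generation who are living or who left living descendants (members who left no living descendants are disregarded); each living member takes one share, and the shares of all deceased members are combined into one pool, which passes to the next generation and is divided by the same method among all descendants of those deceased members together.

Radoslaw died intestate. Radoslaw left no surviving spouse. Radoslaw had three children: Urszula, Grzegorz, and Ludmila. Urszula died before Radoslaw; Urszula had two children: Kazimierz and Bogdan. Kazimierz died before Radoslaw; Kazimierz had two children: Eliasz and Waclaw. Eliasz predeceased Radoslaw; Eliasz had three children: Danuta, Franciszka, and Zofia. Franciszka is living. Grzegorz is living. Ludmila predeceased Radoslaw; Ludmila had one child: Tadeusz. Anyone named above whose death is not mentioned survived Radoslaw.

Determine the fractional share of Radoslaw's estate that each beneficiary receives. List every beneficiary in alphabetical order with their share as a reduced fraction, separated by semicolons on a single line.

There is no surviving spouse, so the entire estate passes to Radoslaw's descendants per capita at each generation.
At generation 1 (Urszula, Grzegorz, Ludmila) there are 3 shares of (1)/3 = 1/3 each.
Living: Grzegorz — each takes 1/3.
Deceased: Urszula and Ludmila. Their combined 2/3 is pooled and carried to generation 2.
At generation 2 (Kazimierz, Bogdan, Tadeusz) there are 3 shares of (2/3)/3 = 2/9 each.
Living: Bogdan and Tadeusz — each takes 2/9.
Deceased: Kazimierz. That 2/9 share is carried to generation 3.
At generation 3 (Eliasz, Waclaw) there are 2 shares of (2/9)/2 = 1/9 each.
Living: Waclaw — each takes 1/9.
Deceased: Eliasz. That 1/9 share is carried to generation 4.
At generation 4 (Danuta, Franciszka, Zofia) there are 3 shares of (1/9)/3 = 1/27 each.
Living: Danuta, Franciszka, and Zofia — each takes 1/27.

Bogdan 2/9; Danuta 1/27; Franciszka 1/27; Grzegorz 1/3; Tadeusz 2/9; Waclaw 1/9; Zofia 1/27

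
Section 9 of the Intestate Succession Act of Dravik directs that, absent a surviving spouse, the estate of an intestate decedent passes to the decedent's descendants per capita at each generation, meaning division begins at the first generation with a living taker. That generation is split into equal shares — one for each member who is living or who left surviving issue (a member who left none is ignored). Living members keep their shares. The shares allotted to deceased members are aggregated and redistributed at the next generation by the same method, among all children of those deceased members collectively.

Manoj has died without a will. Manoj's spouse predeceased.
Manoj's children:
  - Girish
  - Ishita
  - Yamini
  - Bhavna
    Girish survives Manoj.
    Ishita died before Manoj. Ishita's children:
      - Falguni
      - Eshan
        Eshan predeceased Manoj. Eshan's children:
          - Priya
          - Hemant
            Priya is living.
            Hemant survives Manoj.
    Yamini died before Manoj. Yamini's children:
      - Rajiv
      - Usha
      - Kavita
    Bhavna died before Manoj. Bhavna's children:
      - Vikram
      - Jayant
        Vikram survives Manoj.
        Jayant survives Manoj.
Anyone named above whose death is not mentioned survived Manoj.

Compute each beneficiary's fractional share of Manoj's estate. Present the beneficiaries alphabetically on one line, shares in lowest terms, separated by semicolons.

Falguni 3/28; Girish 1/4; Hemant 3/56; Jayant 3/28; Kavita 3/28; Priya 3/56; Rajiv 3/28; Usha 3/28; Vikram 3/28

There is no surviving spouse, so the entire estate passes to Manoj's descendants per capita at each generation.
At generation 1 (Girish, Ishita, Yamini, Bhavna) there are 4 shares of (1)/4 = 1/4 each.
Living: Girish — each takes 1/4.
Deceased: Ishita, Yamini, and Bhavna. Their combined 3/4 is pooled and carried to generation 2.
At generation 2 (Falguni, Eshan, Rajiv, Usha, Kavita, Vikram, Jayant) there are 7 shares of (3/4)/7 = 3/28 each.
Living: Falguni, Rajiv, Usha, Kavita, Vikram, and Jayant — each takes 3/28.
Deceased: Eshan. That 3/28 share is carried to generation 3.
At generation 3 (Priya, Hemant) there are 2 shares of (3/28)/2 = 3/56 each.
Living: Priya and Hemant — each takes 3/56.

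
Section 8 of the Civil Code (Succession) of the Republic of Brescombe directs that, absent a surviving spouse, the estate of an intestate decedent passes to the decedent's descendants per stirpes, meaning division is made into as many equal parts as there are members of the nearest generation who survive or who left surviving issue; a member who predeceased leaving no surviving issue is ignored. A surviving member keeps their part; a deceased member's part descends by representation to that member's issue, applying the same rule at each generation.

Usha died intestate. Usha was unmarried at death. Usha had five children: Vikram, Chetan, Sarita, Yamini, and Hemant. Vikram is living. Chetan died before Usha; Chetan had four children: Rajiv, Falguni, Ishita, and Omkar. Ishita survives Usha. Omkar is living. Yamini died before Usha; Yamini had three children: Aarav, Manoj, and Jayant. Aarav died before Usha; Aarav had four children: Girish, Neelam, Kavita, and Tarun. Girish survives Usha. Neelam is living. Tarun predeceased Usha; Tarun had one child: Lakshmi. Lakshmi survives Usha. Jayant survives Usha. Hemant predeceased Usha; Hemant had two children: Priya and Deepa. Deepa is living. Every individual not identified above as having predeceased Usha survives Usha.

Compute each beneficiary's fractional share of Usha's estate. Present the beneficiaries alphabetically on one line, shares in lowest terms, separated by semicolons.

Deepa 1/10; Falguni 1/20; Girish 1/60; Ishita 1/20; Jayant 1/15; Kavita 1/60; Lakshmi 1/60; Manoj 1/15; Neelam 1/60; Omkar 1/20; Priya 1/10; Rajiv 1/20; Sarita 1/5; Vikram 1/5

There is no surviving spouse, so the entire estate passes to Usha's descendants per stirpes.
The estate is divided into 5 equal shares of 1/5 among Vikram, Chetan, Sarita, Yamini, Hemant.
Vikram is living and takes 1/5.
Chetan predeceased; the 1/5 allotted to Chetan's branch passes to Chetan's issue by representation.
The 1/5 is divided into 4 equal shares of 1/20 among Rajiv, Falguni, Ishita, Omkar.
Rajiv is living and takes 1/20.
Falguni is living and takes 1/20.
Ishita is living and takes 1/20.
Omkar is living and takes 1/20.
Sarita is living and takes 1/5.
Yamini predeceased; the 1/5 allotted to Yamini's branch passes to Yamini's issue by representation.
The 1/5 is divided into 3 equal shares of 1/15 among Aarav, Manoj, Jayant.
Aarav predeceased; the 1/15 allotted to Aarav's branch passes to Aarav's issue by representation.
The 1/15 is divided into 4 equal shares of 1/60 among Girish, Neelam, Kavita, Tarun.
Girish is living and takes 1/60.
Neelam is living and takes 1/60.
Kavita is living and takes 1/60.
Tarun predeceased; the 1/60 allotted to Tarun's branch passes to Tarun's issue by representation.
Lakshmi is the sole taker at this level and receives the full 1/60.
Manoj is living and takes 1/15.
Jayant is living and takes 1/15.
Hemant predeceased; the 1/5 allotted to Hemant's branch passes to Hemant's issue by representation.
The 1/5 is divided into 2 equal shares of 1/10 among Priya, Deepa.
Priya is living and takes 1/10.
Deepa is living and takes 1/10.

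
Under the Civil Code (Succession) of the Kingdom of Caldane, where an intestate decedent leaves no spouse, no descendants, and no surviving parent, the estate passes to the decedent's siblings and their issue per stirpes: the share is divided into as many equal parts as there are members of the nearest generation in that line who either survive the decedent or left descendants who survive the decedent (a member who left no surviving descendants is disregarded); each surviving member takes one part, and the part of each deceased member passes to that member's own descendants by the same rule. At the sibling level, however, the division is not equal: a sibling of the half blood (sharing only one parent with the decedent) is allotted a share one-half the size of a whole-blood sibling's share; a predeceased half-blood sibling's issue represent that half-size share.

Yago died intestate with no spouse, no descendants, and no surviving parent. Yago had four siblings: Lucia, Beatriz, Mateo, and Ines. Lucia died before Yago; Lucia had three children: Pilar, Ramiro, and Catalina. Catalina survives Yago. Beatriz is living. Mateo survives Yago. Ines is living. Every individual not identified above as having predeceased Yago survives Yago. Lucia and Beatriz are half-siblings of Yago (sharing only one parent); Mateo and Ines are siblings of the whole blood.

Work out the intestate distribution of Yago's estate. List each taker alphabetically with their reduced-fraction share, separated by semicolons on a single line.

No spouse, descendants, or parent survives, so the estate passes to Yago's siblings per stirpes.
Half-blood siblings count for one-half the weight of whole-blood siblings at the initial division.
Dividing 1 in proportion to weights (total weight 3): Lucia (weight 1/2) → 1/6; Beatriz (weight 1/2) → 1/6; Mateo (weight 1) → 1/3; Ines (weight 1) → 1/3.
Lucia predeceased; the 1/6 allotted to Lucia's branch passes to Lucia's issue by representation.
The 1/6 is divided into 3 equal shares of 1/18 among Pilar, Ramiro, Catalina.
Pilar is living and takes 1/18.
Ramiro is living and takes 1/18.
Catalina is living and takes 1/18.
Beatriz is living and takes 1/6.
Mateo is living and takes 1/3.
Ines is living and takes 1/3.

Beatriz 1/6; Catalina 1/18; Ines 1/3; Mateo 1/3; Pilar 1/18; Ramiro 1/18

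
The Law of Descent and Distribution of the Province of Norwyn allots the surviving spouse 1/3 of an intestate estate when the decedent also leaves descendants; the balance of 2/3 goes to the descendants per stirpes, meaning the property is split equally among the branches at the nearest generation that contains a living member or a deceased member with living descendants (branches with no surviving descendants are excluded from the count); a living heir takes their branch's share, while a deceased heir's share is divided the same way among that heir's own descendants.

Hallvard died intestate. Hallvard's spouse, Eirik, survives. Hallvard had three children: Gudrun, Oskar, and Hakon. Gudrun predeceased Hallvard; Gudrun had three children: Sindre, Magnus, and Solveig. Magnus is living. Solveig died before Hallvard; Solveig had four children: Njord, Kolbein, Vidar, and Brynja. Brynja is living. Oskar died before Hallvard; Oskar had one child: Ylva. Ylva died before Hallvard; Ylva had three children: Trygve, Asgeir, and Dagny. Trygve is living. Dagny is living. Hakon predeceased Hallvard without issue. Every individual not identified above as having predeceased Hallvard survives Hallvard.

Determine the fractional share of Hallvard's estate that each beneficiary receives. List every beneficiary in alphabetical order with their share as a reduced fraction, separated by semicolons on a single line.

Eirik, as surviving spouse, takes 1/3.
The remaining 2/3 passes to Hallvard's descendants per stirpes.
Hakon left no surviving issue, so that branch lapses and is disregarded.
The 2/3 is divided into 2 equal shares of 1/3 among Gudrun, Oskar.
Gudrun predeceased; the 1/3 allotted to Gudrun's branch passes to Gudrun's issue by representation.
The 1/3 is divided into 3 equal shares of 1/9 among Sindre, Magnus, Solveig.
Sindre is living and takes 1/9.
Magnus is living and takes 1/9.
Solveig predeceased; the 1/9 allotted to Solveig's branch passes to Solveig's issue by representation.
The 1/9 is divided into 4 equal shares of 1/36 among Njord, Kolbein, Vidar, Brynja.
Njord is living and takes 1/36.
Kolbein is living and takes 1/36.
Vidar is living and takes 1/36.
Brynja is living and takes 1/36.
Oskar predeceased; the 1/3 allotted to Oskar's branch passes to Oskar's issue by representation.
Ylva's line is the sole branch at this level, so the full 1/3 passes to Ylva's issue by representation.
The 1/3 is divided into 3 equal shares of 1/9 among Trygve, Asgeir, Dagny.
Trygve is living and takes 1/9.
Asgeir is living and takes 1/9.
Dagny is living and takes 1/9.

Asgeir 1/9; Brynja 1/36; Dagny 1/9; Eirik 1/3; Kolbein 1/36; Magnus 1/9; Njord 1/36; Sindre 1/9; Trygve 1/9; Vidar 1/36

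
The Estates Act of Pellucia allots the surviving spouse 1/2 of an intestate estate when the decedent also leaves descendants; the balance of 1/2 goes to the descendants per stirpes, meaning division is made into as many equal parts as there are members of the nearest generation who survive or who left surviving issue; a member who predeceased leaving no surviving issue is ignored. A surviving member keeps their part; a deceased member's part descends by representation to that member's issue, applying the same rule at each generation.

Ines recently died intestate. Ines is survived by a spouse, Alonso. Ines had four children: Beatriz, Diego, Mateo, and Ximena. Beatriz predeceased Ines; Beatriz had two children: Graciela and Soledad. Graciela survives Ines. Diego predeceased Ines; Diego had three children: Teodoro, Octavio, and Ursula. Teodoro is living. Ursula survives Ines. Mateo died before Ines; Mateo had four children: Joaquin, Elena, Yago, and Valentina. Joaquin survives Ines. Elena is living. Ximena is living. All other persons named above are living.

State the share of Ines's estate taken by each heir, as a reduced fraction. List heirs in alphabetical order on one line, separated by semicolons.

Alonso 1/2; Elena 1/32; Graciela 1/16; Joaquin 1/32; Octavio 1/24; Soledad 1/16; Teodoro 1/24; Ursula 1/24; Valentina 1/32; Ximena 1/8; Yago 1/32

Alonso, as surviving spouse, takes 1/2.
The remaining 1/2 passes to Ines's descendants per stirpes.
The 1/2 is divided into 4 equal shares of 1/8 among Beatriz, Diego, Mateo, Ximena.
Beatriz predeceased; the 1/8 allotted to Beatriz's branch passes to Beatriz's issue by representation.
The 1/8 is divided into 2 equal shares of 1/16 among Graciela, Soledad.
Graciela is living and takes 1/16.
Soledad is living and takes 1/16.
Diego predeceased; the 1/8 allotted to Diego's branch passes to Diego's issue by representation.
The 1/8 is divided into 3 equal shares of 1/24 among Teodoro, Octavio, Ursula.
Teodoro is living and takes 1/24.
Octavio is living and takes 1/24.
Ursula is living and takes 1/24.
Mateo predeceased; the 1/8 allotted to Mateo's branch passes to Mateo's issue by representation.
The 1/8 is divided into 4 equal shares of 1/32 among Joaquin, Elena, Yago, Valentina.
Joaquin is living and takes 1/32.
Elena is living and takes 1/32.
Yago is living and takes 1/32.
Valentina is living and takes 1/32.
Ximena is living and takes 1/8.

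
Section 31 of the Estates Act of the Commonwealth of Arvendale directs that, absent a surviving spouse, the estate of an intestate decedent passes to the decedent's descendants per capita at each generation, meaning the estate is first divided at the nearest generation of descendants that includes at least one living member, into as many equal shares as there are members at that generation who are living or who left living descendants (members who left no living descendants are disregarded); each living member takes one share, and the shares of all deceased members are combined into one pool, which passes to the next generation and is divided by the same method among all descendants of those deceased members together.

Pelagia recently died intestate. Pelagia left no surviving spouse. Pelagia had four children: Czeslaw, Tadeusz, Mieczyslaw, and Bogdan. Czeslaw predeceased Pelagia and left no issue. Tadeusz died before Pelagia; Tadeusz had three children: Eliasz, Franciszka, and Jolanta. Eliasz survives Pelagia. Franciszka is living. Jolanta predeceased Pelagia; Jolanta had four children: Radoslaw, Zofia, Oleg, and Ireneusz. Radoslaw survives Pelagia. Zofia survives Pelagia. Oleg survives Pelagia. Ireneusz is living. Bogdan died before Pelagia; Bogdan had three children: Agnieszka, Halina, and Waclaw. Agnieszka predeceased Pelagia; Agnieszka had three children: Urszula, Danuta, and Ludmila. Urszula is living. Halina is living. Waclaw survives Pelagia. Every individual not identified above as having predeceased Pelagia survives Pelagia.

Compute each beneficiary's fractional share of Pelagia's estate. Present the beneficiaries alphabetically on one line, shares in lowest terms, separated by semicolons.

There is no surviving spouse, so the entire estate passes to Pelagia's descendants per capita at each generation.
At generation 1 (Tadeusz, Mieczyslaw, Bogdan) there are 3 shares of (1)/3 = 1/3 each.
Living: Mieczyslaw — each takes 1/3.
Deceased: Tadeusz and Bogdan. Their combined 2/3 is pooled and carried to generation 2.
At generation 2 (Eliasz, Franciszka, Jolanta, Agnieszka, Halina, Waclaw) there are 6 shares of (2/3)/6 = 1/9 each.
Living: Eliasz, Franciszka, Halina, and Waclaw — each takes 1/9.
Deceased: Jolanta and Agnieszka. Their combined 2/9 is pooled and carried to generation 3.
At generation 3 (Radoslaw, Zofia, Oleg, Ireneusz, Urszula, Danuta, Ludmila) there are 7 shares of (2/9)/7 = 2/63 each.
Living: Radoslaw, Zofia, Oleg, Ireneusz, Urszula, Danuta, and Ludmila — each takes 2/63.

Danuta 2/63; Eliasz 1/9; Franciszka 1/9; Halina 1/9; Ireneusz 2/63; Ludmila 2/63; Mieczyslaw 1/3; Oleg 2/63; Radoslaw 2/63; Urszula 2/63; Waclaw 1/9; Zofia 2/63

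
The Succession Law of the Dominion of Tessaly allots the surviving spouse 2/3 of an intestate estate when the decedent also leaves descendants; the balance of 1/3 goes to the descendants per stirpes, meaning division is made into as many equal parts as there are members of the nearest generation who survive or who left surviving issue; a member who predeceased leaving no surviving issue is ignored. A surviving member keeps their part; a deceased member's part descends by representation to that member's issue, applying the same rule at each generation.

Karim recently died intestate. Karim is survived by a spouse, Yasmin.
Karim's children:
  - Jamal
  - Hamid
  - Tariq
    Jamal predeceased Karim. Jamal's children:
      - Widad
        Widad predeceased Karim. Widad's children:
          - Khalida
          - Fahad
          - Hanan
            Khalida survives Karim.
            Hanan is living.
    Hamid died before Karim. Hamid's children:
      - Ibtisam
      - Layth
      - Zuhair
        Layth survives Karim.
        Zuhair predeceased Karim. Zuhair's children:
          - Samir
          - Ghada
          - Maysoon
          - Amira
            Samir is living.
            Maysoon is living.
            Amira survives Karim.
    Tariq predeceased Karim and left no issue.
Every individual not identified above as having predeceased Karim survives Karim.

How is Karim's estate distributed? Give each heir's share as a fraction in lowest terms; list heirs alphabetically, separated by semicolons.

Yasmin, as surviving spouse, takes 2/3.
The remaining 1/3 passes to Karim's descendants per stirpes.
Tariq left no surviving issue, so that branch lapses and is disregarded.
The 1/3 is divided into 2 equal shares of 1/6 among Jamal, Hamid.
Jamal predeceased; the 1/6 allotted to Jamal's branch passes to Jamal's issue by representation.
Widad's line is the sole branch at this level, so the full 1/6 passes to Widad's issue by representation.
The 1/6 is divided into 3 equal shares of 1/18 among Khalida, Fahad, Hanan.
Khalida is living and takes 1/18.
Fahad is living and takes 1/18.
Hanan is living and takes 1/18.
Hamid predeceased; the 1/6 allotted to Hamid's branch passes to Hamid's issue by representation.
The 1/6 is divided into 3 equal shares of 1/18 among Ibtisam, Layth, Zuhair.
Ibtisam is living and takes 1/18.
Layth is living and takes 1/18.
Zuhair predeceased; the 1/18 allotted to Zuhair's branch passes to Zuhair's issue by representation.
The 1/18 is divided into 4 equal shares of 1/72 among Samir, Ghada, Maysoon, Amira.
Samir is living and takes 1/72.
Ghada is living and takes 1/72.
Maysoon is living and takes 1/72.
Amira is living and takes 1/72.

Amira 1/72; Fahad 1/18; Ghada 1/72; Hanan 1/18; Ibtisam 1/18; Khalida 1/18; Layth 1/18; Maysoon 1/72; Samir 1/72; Yasmin 2/3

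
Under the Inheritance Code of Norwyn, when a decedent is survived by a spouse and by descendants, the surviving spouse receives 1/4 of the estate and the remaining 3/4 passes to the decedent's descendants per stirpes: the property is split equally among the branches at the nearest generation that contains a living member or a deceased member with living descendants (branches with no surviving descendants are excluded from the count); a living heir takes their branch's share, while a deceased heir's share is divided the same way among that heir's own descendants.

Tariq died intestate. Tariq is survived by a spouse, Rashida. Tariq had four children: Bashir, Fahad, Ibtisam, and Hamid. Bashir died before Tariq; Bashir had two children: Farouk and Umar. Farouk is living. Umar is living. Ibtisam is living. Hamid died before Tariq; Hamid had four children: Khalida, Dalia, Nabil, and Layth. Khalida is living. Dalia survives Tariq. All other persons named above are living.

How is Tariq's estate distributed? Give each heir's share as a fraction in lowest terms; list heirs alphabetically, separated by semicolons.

Dalia 3/64; Fahad 3/16; Farouk 3/32; Ibtisam 3/16; Khalida 3/64; Layth 3/64; Nabil 3/64; Rashida 1/4; Umar 3/32

Rashida, as surviving spouse, takes 1/4.
The remaining 3/4 passes to Tariq's descendants per stirpes.
The 3/4 is divided into 4 equal shares of 3/16 among Bashir, Fahad, Ibtisam, Hamid.
Bashir predeceased; the 3/16 allotted to Bashir's branch passes to Bashir's issue by representation.
The 3/16 is divided into 2 equal shares of 3/32 among Farouk, Umar.
Farouk is living and takes 3/32.
Umar is living and takes 3/32.
Fahad is living and takes 3/16.
Ibtisam is living and takes 3/16.
Hamid predeceased; the 3/16 allotted to Hamid's branch passes to Hamid's issue by representation.
The 3/16 is divided into 4 equal shares of 3/64 among Khalida, Dalia, Nabil, Layth.
Khalida is living and takes 3/64.
Dalia is living and takes 3/64.
Nabil is living and takes 3/64.
Layth is living and takes 3/64.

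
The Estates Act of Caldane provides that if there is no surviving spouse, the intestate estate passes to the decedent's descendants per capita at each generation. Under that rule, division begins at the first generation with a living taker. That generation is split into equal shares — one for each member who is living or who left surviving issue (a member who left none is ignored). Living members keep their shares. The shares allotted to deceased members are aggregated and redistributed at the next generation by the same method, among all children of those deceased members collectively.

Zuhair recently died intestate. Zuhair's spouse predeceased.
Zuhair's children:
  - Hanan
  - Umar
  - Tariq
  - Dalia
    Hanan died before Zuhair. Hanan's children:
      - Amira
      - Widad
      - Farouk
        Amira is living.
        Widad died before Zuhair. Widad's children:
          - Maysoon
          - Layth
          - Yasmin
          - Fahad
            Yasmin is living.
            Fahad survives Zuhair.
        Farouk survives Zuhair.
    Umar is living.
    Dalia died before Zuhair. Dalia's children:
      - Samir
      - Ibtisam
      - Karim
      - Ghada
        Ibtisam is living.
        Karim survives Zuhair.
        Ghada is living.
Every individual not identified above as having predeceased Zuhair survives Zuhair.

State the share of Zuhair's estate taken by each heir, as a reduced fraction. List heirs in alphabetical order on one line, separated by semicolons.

There is no surviving spouse, so the entire estate passes to Zuhair's descendants per capita at each generation.
At generation 1 (Hanan, Umar, Tariq, Dalia) there are 4 shares of (1)/4 = 1/4 each.
Living: Umar and Tariq — each takes 1/4.
Deceased: Hanan and Dalia. Their combined 1/2 is pooled and carried to generation 2.
At generation 2 (Amira, Widad, Farouk, Samir, Ibtisam, Karim, Ghada) there are 7 shares of (1/2)/7 = 1/14 each.
Living: Amira, Farouk, Samir, Ibtisam, Karim, and Ghada — each takes 1/14.
Deceased: Widad. That 1/14 share is carried to generation 3.
At generation 3 (Maysoon, Layth, Yasmin, Fahad) there are 4 shares of (1/14)/4 = 1/56 each.
Living: Maysoon, Layth, Yasmin, and Fahad — each takes 1/56.

Amira 1/14; Fahad 1/56; Farouk 1/14; Ghada 1/14; Ibtisam 1/14; Karim 1/14; Layth 1/56; Maysoon 1/56; Samir 1/14; Tariq 1/4; Umar 1/4; Yasmin 1/56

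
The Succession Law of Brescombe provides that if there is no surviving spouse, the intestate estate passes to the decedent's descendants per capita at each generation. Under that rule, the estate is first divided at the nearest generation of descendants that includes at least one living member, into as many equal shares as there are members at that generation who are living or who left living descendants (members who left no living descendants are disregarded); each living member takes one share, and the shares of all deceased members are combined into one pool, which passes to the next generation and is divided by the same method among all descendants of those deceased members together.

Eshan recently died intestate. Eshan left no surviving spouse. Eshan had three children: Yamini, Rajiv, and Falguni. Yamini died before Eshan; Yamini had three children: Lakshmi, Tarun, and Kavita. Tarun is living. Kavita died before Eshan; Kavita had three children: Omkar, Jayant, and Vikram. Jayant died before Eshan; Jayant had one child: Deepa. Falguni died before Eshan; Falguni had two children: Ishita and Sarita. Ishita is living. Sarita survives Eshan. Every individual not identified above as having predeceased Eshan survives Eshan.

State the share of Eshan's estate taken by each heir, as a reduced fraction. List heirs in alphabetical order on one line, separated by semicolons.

There is no surviving spouse, so the entire estate passes to Eshan's descendants per capita at each generation.
At generation 1 (Yamini, Rajiv, Falguni) there are 3 shares of (1)/3 = 1/3 each.
Living: Rajiv — each takes 1/3.
Deceased: Yamini and Falguni. Their combined 2/3 is pooled and carried to generation 2.
At generation 2 (Lakshmi, Tarun, Kavita, Ishita, Sarita) there are 5 shares of (2/3)/5 = 2/15 each.
Living: Lakshmi, Tarun, Ishita, and Sarita — each takes 2/15.
Deceased: Kavita. That 2/15 share is carried to generation 3.
At generation 3 (Omkar, Jayant, Vikram) there are 3 shares of (2/15)/3 = 2/45 each.
Living: Omkar and Vikram — each takes 2/45.
Deceased: Jayant. That 2/45 share is carried to generation 4.
At generation 4 (Deepa) there are 1 shares of (2/45)/1 = 2/45 each.
Living: Deepa — each takes 2/45.

Deepa 2/45; Ishita 2/15; Lakshmi 2/15; Omkar 2/45; Rajiv 1/3; Sarita 2/15; Tarun 2/15; Vikram 2/45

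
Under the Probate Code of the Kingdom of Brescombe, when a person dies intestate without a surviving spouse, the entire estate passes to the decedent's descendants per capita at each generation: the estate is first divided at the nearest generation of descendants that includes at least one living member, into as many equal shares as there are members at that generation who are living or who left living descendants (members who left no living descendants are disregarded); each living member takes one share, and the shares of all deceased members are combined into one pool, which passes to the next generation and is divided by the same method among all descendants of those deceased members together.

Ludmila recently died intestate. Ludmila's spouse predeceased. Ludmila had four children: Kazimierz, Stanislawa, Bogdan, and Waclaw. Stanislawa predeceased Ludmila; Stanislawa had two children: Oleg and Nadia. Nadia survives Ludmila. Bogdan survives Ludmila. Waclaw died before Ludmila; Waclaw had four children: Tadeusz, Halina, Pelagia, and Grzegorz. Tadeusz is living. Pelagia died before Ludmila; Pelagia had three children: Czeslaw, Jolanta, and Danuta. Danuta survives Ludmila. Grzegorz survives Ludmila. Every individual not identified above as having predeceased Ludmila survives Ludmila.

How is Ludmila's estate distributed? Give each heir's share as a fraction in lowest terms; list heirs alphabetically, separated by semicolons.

There is no surviving spouse, so the entire estate passes to Ludmila's descendants per capita at each generation.
At generation 1 (Kazimierz, Stanislawa, Bogdan, Waclaw) there are 4 shares of (1)/4 = 1/4 each.
Living: Kazimierz and Bogdan — each takes 1/4.
Deceased: Stanislawa and Waclaw. Their combined 1/2 is pooled and carried to generation 2.
At generation 2 (Oleg, Nadia, Tadeusz, Halina, Pelagia, Grzegorz) there are 6 shares of (1/2)/6 = 1/12 each.
Living: Oleg, Nadia, Tadeusz, Halina, and Grzegorz — each takes 1/12.
Deceased: Pelagia. That 1/12 share is carried to generation 3.
At generation 3 (Czeslaw, Jolanta, Danuta) there are 3 shares of (1/12)/3 = 1/36 each.
Living: Czeslaw, Jolanta, and Danuta — each takes 1/36.

Bogdan 1/4; Czeslaw 1/36; Danuta 1/36; Grzegorz 1/12; Halina 1/12; Jolanta 1/36; Kazimierz 1/4; Nadia 1/12; Oleg 1/12; Tadeusz 1/12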